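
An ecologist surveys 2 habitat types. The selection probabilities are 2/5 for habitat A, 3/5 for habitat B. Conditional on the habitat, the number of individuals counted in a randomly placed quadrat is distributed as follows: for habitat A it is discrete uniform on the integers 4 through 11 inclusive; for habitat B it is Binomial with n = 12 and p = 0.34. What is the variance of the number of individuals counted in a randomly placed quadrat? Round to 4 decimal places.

Per component, A: μ=7.5, E[X²]=61.5; B: μ=4.08, E[X²]=19.3392.
E[X] = 0.4·7.5 + 0.6·4.08 = 5.448.
E[X²] = 0.4·61.5 + 0.6·19.3392 = 36.2035.
Var(X) = E[X²] − (E[X])² = 36.2035 − 29.6807 = 6.52282.

6.5228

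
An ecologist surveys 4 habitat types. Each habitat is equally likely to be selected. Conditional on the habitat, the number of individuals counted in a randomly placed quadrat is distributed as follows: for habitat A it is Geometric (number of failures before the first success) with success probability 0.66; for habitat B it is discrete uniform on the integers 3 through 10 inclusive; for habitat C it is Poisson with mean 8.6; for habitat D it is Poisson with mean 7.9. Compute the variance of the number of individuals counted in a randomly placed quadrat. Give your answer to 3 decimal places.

Per component, A: μ=0.515152, E[X²]=1.04591; B: μ=6.5, E[X²]=47.5; C: μ=8.6, E[X²]=82.56; D: μ=7.9, E[X²]=70.31.
E[X] = 0.25·0.515152 + 0.25·6.5 + 0.25·8.6 + 0.25·7.9 = 5.87879.
E[X²] = 0.25·1.04591 + 0.25·47.5 + 0.25·82.56 + 0.25·70.31 = 50.354.
Var(X) = E[X²] − (E[X])² = 50.354 − 34.5601 = 15.7938.

15.794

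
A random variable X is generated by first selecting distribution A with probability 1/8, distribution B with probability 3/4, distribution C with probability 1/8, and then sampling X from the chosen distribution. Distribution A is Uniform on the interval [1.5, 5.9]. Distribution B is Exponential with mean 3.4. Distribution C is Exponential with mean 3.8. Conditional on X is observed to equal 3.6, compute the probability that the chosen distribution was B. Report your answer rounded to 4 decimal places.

Likelihoods f(3.6 | ·): A: 0.227273; B: 0.102019; C: 0.102042.
Posterior ∝ prior × likelihood. Numerator for B: 0.75·0.102019 = 0.076514.
Normalizing constant: 0.125·0.227273 + 0.75·0.102019 + 0.125·0.102042 = 0.117678.
P(B | observation) = 0.076514 / 0.117678 = 0.650196.

0.6502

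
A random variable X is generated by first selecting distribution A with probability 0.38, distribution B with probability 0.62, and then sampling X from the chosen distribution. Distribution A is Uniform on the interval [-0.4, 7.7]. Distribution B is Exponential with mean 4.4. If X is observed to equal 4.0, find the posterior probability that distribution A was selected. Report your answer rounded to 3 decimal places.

0.452

Likelihoods f(4.0 | ·): A: 0.123457; B: 0.091566.
Posterior ∝ prior × likelihood. Numerator for A: 0.38·0.123457 = 0.0469136.
Normalizing constant: 0.38·0.123457 + 0.62·0.091566 = 0.103684.
P(A | observation) = 0.0469136 / 0.103684 = 0.452465.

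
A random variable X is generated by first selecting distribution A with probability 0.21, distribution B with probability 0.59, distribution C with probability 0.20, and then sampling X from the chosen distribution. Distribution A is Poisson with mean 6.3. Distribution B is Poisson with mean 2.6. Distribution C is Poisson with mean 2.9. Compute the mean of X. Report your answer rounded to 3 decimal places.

3.437

Component means — A: 6.3; B: 2.6; C: 2.9.
E[X] = 0.21·6.3 + 0.59·2.6 + 0.2·2.9 = 3.437.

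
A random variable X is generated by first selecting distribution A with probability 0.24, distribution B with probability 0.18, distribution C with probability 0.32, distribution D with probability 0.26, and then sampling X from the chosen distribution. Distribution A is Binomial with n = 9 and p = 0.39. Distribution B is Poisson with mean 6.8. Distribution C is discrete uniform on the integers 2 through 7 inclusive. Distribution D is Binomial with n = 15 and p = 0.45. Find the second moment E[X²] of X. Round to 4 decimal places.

For each component E[X²] = Var + (mean)², giving A: 14.4612; B: 53.04; C: 23.1667; D: 49.275.
Overall E[X²] = 0.24·14.4612 + 0.18·53.04 + 0.32·23.1667 + 0.26·49.275 = 33.2427.

33.2427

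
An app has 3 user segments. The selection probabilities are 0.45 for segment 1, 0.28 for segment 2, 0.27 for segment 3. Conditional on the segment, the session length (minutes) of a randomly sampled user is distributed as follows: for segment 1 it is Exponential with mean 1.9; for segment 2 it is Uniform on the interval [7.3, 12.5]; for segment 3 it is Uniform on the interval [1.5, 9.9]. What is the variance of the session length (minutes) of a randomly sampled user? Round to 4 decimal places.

14.9951

Per component, 1: μ=1.9, E[X²]=7.22; 2: μ=9.9, E[X²]=100.263; 3: μ=5.7, E[X²]=38.37.
E[X] = 0.45·1.9 + 0.28·9.9 + 0.27·5.7 = 5.166.
E[X²] = 0.45·7.22 + 0.28·100.263 + 0.27·38.37 = 41.6826.
Var(X) = E[X²] − (E[X])² = 41.6826 − 26.6876 = 14.9951.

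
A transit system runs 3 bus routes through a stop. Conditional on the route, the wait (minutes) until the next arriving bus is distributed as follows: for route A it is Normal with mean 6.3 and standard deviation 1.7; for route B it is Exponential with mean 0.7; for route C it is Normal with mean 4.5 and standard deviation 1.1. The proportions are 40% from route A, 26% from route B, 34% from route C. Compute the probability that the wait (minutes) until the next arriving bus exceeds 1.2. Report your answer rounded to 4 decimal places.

0.7858

Conditional on each route, P(X > 1.2): A: 0.99865; B: 0.180092; C: 0.99865.
By total probability, P(X > 1.2) = 0.4·0.99865 + 0.26·0.180092 + 0.34·0.99865 = 0.785825.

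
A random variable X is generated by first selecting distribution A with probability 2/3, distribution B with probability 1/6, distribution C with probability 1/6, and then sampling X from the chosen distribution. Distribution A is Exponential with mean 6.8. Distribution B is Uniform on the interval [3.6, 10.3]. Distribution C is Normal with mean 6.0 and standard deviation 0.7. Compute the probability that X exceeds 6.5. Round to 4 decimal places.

0.3904

Conditional on each component, P(X > 6.5): A: 0.384473; B: 0.567164; C: 0.237525.
By total probability, P(X > 6.5) = 0.666667·0.384473 + 0.166667·0.567164 + 0.166667·0.237525 = 0.39043.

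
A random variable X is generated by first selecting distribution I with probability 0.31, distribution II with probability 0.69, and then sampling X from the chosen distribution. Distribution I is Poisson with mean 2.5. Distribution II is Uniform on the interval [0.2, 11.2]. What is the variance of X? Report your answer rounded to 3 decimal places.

9.923

Per component, I: μ=2.5, E[X²]=8.75; II: μ=5.7, E[X²]=42.5733.
E[X] = 0.31·2.5 + 0.69·5.7 = 4.708.
E[X²] = 0.31·8.75 + 0.69·42.5733 = 32.0881.
Var(X) = E[X²] − (E[X])² = 32.0881 − 22.1653 = 9.92284.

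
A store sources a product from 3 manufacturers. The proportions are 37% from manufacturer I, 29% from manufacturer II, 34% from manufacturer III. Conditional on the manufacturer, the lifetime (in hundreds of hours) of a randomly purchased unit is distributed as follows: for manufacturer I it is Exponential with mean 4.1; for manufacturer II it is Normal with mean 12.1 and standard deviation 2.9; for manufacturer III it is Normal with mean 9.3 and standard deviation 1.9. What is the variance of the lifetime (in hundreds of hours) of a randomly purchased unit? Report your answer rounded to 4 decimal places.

Per component, I: μ=4.1, E[X²]=33.62; II: μ=12.1, E[X²]=154.82; III: μ=9.3, E[X²]=90.1.
E[X] = 0.37·4.1 + 0.29·12.1 + 0.34·9.3 = 8.188.
E[X²] = 0.37·33.62 + 0.29·154.82 + 0.34·90.1 = 87.9712.
Var(X) = E[X²] − (E[X])² = 87.9712 − 67.0433 = 20.9279.

20.9279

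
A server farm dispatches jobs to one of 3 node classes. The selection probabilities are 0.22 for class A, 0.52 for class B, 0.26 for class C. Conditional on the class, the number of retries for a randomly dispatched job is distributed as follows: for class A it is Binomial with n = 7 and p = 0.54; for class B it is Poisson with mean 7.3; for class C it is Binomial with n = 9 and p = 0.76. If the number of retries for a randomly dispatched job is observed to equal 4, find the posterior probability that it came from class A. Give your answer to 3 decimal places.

Likelihoods P(X=4 | ·): A: 0.289679; B: 0.0799338; C: 0.033472.
Posterior ∝ prior × likelihood. Numerator for A: 0.22·0.289679 = 0.0637293.
Normalizing constant: 0.22·0.289679 + 0.52·0.0799338 + 0.26·0.033472 = 0.113998.
P(A | observation) = 0.0637293 / 0.113998 = 0.559041.

0.559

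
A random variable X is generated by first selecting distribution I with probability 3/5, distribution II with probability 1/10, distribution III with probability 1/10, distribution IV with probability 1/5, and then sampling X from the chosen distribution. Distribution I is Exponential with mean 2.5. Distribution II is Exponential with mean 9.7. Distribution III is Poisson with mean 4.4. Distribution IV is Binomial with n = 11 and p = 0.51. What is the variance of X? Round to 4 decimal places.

Per component, I: μ=2.5, E[X²]=12.5; II: μ=9.7, E[X²]=188.18; III: μ=4.4, E[X²]=23.76; IV: μ=5.61, E[X²]=34.221.
E[X] = 0.6·2.5 + 0.1·9.7 + 0.1·4.4 + 0.2·5.61 = 4.032.
E[X²] = 0.6·12.5 + 0.1·188.18 + 0.1·23.76 + 0.2·34.221 = 35.5382.
Var(X) = E[X²] − (E[X])² = 35.5382 − 16.257 = 19.2812.

19.2812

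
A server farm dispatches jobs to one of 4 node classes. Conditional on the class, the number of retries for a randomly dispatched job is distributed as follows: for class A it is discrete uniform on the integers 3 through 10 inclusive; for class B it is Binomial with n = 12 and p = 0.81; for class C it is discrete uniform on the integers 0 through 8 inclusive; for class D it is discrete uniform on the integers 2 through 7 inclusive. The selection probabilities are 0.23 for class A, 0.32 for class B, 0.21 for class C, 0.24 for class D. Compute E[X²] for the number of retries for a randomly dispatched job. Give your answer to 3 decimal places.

For each component E[X²] = Var + (mean)², giving A: 47.5; B: 96.3252; C: 22.6667; D: 23.1667.
Overall E[X²] = 0.23·47.5 + 0.32·96.3252 + 0.21·22.6667 + 0.24·23.1667 = 52.0691.

52.069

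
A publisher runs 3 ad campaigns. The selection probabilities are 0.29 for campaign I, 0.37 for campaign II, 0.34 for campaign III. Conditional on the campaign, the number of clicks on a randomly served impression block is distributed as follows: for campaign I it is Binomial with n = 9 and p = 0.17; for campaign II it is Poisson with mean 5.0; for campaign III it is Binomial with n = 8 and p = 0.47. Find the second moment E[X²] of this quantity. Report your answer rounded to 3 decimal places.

17.631

For each component E[X²] = Var + (mean)², giving I: 3.6108; II: 30; III: 16.1304.
Overall E[X²] = 0.29·3.6108 + 0.37·30 + 0.34·16.1304 = 17.6315.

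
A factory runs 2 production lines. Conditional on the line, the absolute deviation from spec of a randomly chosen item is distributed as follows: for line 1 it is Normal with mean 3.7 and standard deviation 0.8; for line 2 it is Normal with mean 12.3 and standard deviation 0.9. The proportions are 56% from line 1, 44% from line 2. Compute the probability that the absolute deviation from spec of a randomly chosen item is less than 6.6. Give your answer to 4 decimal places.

0.5599

Conditional on each line, P(X < 6.6): 1: 0.999856; 2: 1.1996e-10.
By total probability, P(X < 6.6) = 0.56·0.999856 + 0.44·1.1996e-10 = 0.559919.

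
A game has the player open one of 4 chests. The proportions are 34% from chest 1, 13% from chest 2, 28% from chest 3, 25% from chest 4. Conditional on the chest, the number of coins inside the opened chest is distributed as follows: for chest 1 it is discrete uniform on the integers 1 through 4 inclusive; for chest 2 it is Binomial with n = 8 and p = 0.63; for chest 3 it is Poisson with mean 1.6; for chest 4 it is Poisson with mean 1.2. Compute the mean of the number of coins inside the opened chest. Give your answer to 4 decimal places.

Component means — 1: 2.5; 2: 5.04; 3: 1.6; 4: 1.2.
E[X] = 0.34·2.5 + 0.13·5.04 + 0.28·1.6 + 0.25·1.2 = 2.2532.

2.2532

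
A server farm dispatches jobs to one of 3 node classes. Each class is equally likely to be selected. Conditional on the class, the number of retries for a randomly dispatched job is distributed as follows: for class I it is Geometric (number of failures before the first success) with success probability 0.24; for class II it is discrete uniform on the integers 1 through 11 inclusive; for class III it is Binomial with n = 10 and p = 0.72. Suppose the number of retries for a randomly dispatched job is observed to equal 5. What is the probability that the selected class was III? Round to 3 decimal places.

0.356

Likelihoods P(X=5 | ·): I: 0.0608526; II: 0.0909091; III: 0.0839176.
Posterior ∝ prior × likelihood. Numerator for III: 0.333333·0.0839176 = 0.0279725.
Normalizing constant: 0.333333·0.0608526 + 0.333333·0.0909091 + 0.333333·0.0839176 = 0.0785598.
P(III | observation) = 0.0279725 / 0.0785598 = 0.356067.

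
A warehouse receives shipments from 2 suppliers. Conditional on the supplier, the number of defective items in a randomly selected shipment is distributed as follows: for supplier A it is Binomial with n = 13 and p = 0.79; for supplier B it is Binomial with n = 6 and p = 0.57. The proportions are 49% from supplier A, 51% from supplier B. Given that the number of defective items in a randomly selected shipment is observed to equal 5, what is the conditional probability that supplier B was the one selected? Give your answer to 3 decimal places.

0.991

Likelihoods P(X=5 | ·): A: 0.00149785; B: 0.155237.
Posterior ∝ prior × likelihood. Numerator for B: 0.51·0.155237 = 0.0791706.
Normalizing constant: 0.49·0.00149785 + 0.51·0.155237 = 0.0799046.
P(B | observation) = 0.0791706 / 0.0799046 = 0.990815.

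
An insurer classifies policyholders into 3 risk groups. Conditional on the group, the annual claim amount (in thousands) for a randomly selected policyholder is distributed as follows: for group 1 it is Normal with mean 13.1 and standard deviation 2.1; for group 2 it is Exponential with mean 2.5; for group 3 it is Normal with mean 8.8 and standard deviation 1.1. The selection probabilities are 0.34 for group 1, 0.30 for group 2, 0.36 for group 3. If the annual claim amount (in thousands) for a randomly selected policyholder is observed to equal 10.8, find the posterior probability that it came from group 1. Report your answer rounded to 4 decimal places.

Likelihoods f(10.8 | ·): 1: 0.104283; 2: 0.00531995; 3: 0.0694505.
Posterior ∝ prior × likelihood. Numerator for 1: 0.34·0.104283 = 0.0354561.
Normalizing constant: 0.34·0.104283 + 0.3·0.00531995 + 0.36·0.0694505 = 0.0620543.
P(1 | observation) = 0.0354561 / 0.0620543 = 0.571373.

0.5714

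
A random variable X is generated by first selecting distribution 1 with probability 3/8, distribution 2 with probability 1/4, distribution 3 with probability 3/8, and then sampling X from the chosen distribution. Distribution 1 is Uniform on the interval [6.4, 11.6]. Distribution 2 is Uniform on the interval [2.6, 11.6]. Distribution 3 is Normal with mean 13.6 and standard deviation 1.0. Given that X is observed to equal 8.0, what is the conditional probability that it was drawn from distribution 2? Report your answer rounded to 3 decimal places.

0.278

Likelihoods f(8.0 | ·): 1: 0.192308; 2: 0.111111; 3: 6.18262e-08.
Posterior ∝ prior × likelihood. Numerator for 2: 0.25·0.111111 = 0.0277778.
Normalizing constant: 0.375·0.192308 + 0.25·0.111111 + 0.375·6.18262e-08 = 0.0998932.
P(2 | observation) = 0.0277778 / 0.0998932 = 0.278075.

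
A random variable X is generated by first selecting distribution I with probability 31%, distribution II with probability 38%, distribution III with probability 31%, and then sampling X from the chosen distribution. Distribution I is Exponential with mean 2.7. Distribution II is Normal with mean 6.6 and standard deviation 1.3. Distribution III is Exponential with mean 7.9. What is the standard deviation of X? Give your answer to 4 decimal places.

5.1806

Per component, I: μ=2.7, E[X²]=14.58; II: μ=6.6, E[X²]=45.25; III: μ=7.9, E[X²]=124.82.
E[X] = 0.31·2.7 + 0.38·6.6 + 0.31·7.9 = 5.794.
E[X²] = 0.31·14.58 + 0.38·45.25 + 0.31·124.82 = 60.409.
Var(X) = E[X²] − (E[X])² = 60.409 − 33.5704 = 26.8386.
SD(X) = √26.8386 = 5.18059.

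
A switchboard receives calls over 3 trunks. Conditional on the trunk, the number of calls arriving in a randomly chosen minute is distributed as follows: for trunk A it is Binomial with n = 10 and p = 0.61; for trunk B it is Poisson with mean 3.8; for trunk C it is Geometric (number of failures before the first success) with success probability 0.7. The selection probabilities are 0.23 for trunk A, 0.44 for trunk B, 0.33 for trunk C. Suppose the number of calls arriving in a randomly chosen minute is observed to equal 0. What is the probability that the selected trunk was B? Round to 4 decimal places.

0.0409

Likelihoods P(X=0 | ·): A: 8.14041e-05; B: 0.0223708; C: 0.7.
Posterior ∝ prior × likelihood. Numerator for B: 0.44·0.0223708 = 0.00984314.
Normalizing constant: 0.23·8.14041e-05 + 0.44·0.0223708 + 0.33·0.7 = 0.240862.
P(B | observation) = 0.00984314 / 0.240862 = 0.0408663.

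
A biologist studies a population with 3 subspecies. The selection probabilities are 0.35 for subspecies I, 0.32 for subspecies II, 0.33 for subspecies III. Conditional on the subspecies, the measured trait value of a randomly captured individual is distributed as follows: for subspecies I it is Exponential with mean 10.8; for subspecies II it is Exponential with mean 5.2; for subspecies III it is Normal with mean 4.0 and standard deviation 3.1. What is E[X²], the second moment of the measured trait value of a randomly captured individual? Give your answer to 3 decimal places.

For each component E[X²] = Var + (mean)², giving I: 233.28; II: 54.08; III: 25.61.
Overall E[X²] = 0.35·233.28 + 0.32·54.08 + 0.33·25.61 = 107.405.

107.405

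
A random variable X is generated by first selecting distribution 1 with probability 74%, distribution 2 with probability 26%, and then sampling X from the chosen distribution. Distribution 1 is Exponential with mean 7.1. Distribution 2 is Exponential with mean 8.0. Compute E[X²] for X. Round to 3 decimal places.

107.887

For each component E[X²] = Var + (mean)², giving 1: 100.82; 2: 128.
Overall E[X²] = 0.74·100.82 + 0.26·128 = 107.887.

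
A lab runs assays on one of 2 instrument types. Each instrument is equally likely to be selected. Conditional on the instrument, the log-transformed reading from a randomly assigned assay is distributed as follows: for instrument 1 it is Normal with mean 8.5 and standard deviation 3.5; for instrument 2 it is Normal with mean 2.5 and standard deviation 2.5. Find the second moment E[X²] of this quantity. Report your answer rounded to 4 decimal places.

48.5000

For each component E[X²] = Var + (mean)², giving 1: 84.5; 2: 12.5.
Overall E[X²] = 0.5·84.5 + 0.5·12.5 = 48.5.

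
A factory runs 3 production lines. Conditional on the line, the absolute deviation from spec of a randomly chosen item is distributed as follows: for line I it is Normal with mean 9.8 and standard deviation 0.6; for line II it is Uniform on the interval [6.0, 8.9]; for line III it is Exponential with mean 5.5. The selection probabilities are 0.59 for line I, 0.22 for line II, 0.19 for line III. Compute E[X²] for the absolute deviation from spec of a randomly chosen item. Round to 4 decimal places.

80.7357

For each component E[X²] = Var + (mean)², giving I: 96.4; II: 56.2033; III: 60.5.
Overall E[X²] = 0.59·96.4 + 0.22·56.2033 + 0.19·60.5 = 80.7357.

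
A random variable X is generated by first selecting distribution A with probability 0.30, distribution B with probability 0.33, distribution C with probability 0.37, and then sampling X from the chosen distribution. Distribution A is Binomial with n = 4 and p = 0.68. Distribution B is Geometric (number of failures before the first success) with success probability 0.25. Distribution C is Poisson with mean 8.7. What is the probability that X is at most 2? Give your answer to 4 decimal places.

Conditional on each component, P(X ≤ 2): A: 0.383713; B: 0.578125; C: 0.00792032.
By total probability, P(X ≤ 2) = 0.3·0.383713 + 0.33·0.578125 + 0.37·0.00792032 = 0.308826.

0.3088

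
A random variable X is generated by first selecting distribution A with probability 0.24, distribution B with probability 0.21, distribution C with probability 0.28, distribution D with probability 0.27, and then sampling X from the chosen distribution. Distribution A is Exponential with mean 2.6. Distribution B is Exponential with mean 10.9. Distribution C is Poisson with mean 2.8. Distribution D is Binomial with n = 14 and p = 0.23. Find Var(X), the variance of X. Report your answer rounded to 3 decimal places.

Per component, A: μ=2.6, E[X²]=13.52; B: μ=10.9, E[X²]=237.62; C: μ=2.8, E[X²]=10.64; D: μ=3.22, E[X²]=12.8478.
E[X] = 0.24·2.6 + 0.21·10.9 + 0.28·2.8 + 0.27·3.22 = 4.5664.
E[X²] = 0.24·13.52 + 0.21·237.62 + 0.28·10.64 + 0.27·12.8478 = 59.5931.
Var(X) = E[X²] − (E[X])² = 59.5931 − 20.852 = 38.7411.

38.741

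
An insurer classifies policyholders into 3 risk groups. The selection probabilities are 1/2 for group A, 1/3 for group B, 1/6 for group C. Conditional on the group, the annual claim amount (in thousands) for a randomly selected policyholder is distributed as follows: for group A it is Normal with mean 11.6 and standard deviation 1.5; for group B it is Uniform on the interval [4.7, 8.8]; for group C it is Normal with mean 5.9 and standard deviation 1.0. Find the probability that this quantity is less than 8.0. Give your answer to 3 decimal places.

Conditional on each group, P(X < 8.0): A: 0.00819754; B: 0.804878; C: 0.982136.
By total probability, P(X < 8.0) = 0.5·0.00819754 + 0.333333·0.804878 + 0.166667·0.982136 = 0.436081.

0.436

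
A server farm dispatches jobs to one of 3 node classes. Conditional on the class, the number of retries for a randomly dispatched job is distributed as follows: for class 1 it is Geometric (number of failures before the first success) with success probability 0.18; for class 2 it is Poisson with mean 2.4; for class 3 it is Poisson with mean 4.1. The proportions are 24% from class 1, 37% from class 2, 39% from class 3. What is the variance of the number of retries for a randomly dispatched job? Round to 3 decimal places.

9.410

Per component, 1: μ=4.55556, E[X²]=46.0617; 2: μ=2.4, E[X²]=8.16; 3: μ=4.1, E[X²]=20.91.
E[X] = 0.24·4.55556 + 0.37·2.4 + 0.39·4.1 = 3.58033.
E[X²] = 0.24·46.0617 + 0.37·8.16 + 0.39·20.91 = 22.2289.
Var(X) = E[X²] − (E[X])² = 22.2289 − 12.8188 = 9.41013.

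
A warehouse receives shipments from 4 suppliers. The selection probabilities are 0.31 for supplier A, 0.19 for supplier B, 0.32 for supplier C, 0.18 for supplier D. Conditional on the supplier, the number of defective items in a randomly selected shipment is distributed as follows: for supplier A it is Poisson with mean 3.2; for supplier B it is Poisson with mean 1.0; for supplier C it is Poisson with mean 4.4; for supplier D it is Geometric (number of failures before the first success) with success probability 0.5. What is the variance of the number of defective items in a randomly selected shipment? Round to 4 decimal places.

Per component, A: μ=3.2, E[X²]=13.44; B: μ=1, E[X²]=2; C: μ=4.4, E[X²]=23.76; D: μ=1, E[X²]=3.
E[X] = 0.31·3.2 + 0.19·1 + 0.32·4.4 + 0.18·1 = 2.77.
E[X²] = 0.31·13.44 + 0.19·2 + 0.32·23.76 + 0.18·3 = 12.6896.
Var(X) = E[X²] − (E[X])² = 12.6896 − 7.6729 = 5.0167.

5.0167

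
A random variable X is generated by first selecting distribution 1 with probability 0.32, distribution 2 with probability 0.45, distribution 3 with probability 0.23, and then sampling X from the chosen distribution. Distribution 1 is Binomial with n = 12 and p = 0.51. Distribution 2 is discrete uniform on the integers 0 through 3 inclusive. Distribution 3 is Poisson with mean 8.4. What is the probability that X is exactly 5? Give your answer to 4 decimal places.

Conditional on each component, P(X = 5): 1: 0.185331; 2: 0; 3: 0.0783685.
By total probability, P(X = 5) = 0.32·0.185331 + 0.45·0 + 0.23·0.0783685 = 0.0773308.

0.0773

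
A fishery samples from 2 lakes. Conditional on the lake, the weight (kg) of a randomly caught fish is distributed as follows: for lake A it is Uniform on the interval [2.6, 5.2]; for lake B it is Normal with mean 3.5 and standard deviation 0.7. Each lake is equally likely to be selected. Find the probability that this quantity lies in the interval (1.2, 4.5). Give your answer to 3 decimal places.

0.827

Conditional on each lake, P(1.2 < X < 4.5): A: 0.730769; B: 0.922928.
By total probability, P(1.2 < X < 4.5) = 0.5·0.730769 + 0.5·0.922928 = 0.826848.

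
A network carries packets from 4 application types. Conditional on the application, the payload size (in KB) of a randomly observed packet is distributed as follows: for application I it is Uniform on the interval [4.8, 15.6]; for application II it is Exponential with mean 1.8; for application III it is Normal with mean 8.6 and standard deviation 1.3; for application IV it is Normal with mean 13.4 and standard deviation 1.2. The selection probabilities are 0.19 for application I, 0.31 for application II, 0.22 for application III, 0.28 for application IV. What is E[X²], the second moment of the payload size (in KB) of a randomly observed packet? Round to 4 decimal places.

90.9462

For each component E[X²] = Var + (mean)², giving I: 113.76; II: 6.48; III: 75.65; IV: 181.
Overall E[X²] = 0.19·113.76 + 0.31·6.48 + 0.22·75.65 + 0.28·181 = 90.9462.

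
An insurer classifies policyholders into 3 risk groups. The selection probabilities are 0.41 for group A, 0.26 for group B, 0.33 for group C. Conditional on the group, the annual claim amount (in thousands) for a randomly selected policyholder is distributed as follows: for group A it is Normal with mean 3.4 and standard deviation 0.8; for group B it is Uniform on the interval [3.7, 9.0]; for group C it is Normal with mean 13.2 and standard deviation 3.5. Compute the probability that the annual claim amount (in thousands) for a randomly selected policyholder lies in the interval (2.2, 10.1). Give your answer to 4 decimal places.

0.7043

Conditional on each group, P(2.2 < X < 10.1): A: 0.933193; B: 1; C: 0.187049.
By total probability, P(2.2 < X < 10.1) = 0.41·0.933193 + 0.26·1 + 0.33·0.187049 = 0.704335.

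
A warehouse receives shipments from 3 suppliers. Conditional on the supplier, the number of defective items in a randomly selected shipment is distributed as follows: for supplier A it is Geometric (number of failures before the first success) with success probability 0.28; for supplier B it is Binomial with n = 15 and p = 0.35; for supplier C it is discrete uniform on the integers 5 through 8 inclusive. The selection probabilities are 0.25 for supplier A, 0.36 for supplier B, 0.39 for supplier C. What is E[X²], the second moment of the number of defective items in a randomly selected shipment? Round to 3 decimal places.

32.065

For each component E[X²] = Var + (mean)², giving A: 15.7959; B: 30.975; C: 43.5.
Overall E[X²] = 0.25·15.7959 + 0.36·30.975 + 0.39·43.5 = 32.065.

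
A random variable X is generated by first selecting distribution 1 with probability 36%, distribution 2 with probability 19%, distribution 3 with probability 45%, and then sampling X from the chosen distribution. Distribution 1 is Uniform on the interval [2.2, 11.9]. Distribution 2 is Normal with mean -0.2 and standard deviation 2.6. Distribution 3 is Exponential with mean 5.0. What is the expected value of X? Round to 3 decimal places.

4.750

Component means — 1: 7.05; 2: -0.2; 3: 5.
E[X] = 0.36·7.05 + 0.19·-0.2 + 0.45·5 = 4.75.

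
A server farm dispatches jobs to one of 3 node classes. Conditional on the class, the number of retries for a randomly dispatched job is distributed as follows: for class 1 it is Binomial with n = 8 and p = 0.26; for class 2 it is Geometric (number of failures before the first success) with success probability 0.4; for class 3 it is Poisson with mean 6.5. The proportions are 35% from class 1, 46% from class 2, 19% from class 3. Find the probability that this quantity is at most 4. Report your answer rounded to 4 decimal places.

0.8055

Conditional on each class, P(X ≤ 4): 1: 0.967805; 2: 0.92224; 3: 0.223672.
By total probability, P(X ≤ 4) = 0.35·0.967805 + 0.46·0.92224 + 0.19·0.223672 = 0.80546.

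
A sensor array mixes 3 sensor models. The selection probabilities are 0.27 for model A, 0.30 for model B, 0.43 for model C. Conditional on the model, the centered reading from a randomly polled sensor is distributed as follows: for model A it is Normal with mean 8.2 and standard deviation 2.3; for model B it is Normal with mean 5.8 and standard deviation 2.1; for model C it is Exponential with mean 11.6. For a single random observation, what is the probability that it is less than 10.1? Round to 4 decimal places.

0.7587

Conditional on each model, P(X < 10.1): A: 0.795623; B: 0.979701; C: 0.581337.
By total probability, P(X < 10.1) = 0.27·0.795623 + 0.3·0.979701 + 0.43·0.581337 = 0.758704.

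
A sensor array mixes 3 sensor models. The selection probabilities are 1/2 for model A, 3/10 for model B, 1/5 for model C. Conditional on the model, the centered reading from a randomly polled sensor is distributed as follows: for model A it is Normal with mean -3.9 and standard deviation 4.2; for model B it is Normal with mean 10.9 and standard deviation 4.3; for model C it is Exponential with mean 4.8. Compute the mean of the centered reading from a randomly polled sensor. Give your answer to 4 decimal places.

2.2800

Component means — A: -3.9; B: 10.9; C: 4.8.
E[X] = 0.5·-3.9 + 0.3·10.9 + 0.2·4.8 = 2.28.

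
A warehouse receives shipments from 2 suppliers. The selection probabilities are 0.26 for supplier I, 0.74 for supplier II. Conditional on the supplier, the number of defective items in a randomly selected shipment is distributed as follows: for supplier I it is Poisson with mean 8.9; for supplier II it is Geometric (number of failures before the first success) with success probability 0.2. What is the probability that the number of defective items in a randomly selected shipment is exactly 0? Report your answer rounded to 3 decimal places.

Conditional on each supplier, P(X = 0): I: 0.000136389; II: 0.2.
By total probability, P(X = 0) = 0.26·0.000136389 + 0.74·0.2 = 0.148035.

0.148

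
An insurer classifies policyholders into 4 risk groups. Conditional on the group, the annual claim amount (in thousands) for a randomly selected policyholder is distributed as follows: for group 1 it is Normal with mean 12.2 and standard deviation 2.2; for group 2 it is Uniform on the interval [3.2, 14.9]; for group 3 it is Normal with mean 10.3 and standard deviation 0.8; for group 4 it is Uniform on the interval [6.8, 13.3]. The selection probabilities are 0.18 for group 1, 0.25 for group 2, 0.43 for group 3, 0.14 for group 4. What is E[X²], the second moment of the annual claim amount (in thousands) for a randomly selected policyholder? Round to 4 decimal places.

111.5171

For each component E[X²] = Var + (mean)², giving 1: 153.68; 2: 93.31; 3: 106.73; 4: 104.523.
Overall E[X²] = 0.18·153.68 + 0.25·93.31 + 0.43·106.73 + 0.14·104.523 = 111.517.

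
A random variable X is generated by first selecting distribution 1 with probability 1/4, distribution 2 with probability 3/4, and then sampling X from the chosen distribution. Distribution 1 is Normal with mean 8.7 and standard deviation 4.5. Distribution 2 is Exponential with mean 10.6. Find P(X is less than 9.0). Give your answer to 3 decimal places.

Conditional on each component, P(X < 9.0): 1: 0.526576; 2: 0.572182.
By total probability, P(X < 9.0) = 0.25·0.526576 + 0.75·0.572182 = 0.56078.

0.561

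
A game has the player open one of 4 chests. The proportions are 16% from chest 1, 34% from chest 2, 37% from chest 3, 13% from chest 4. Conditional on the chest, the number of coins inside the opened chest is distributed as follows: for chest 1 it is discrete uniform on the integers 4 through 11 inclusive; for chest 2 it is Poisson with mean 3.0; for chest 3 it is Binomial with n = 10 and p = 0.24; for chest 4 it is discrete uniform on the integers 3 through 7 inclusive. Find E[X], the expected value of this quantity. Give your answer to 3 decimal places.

3.758

Component means — 1: 7.5; 2: 3; 3: 2.4; 4: 5.
E[X] = 0.16·7.5 + 0.34·3 + 0.37·2.4 + 0.13·5 = 3.758.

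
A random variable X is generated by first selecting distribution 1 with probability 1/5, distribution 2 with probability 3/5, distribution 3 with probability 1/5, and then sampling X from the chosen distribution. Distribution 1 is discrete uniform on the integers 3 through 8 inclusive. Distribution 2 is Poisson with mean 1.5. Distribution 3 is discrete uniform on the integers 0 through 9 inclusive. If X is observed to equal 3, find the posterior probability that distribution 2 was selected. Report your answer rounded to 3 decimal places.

0.585

Likelihoods P(X=3 | ·): 1: 0.166667; 2: 0.125511; 3: 0.1.
Posterior ∝ prior × likelihood. Numerator for 2: 0.6·0.125511 = 0.0753064.
Normalizing constant: 0.2·0.166667 + 0.6·0.125511 + 0.2·0.1 = 0.12864.
P(2 | observation) = 0.0753064 / 0.12864 = 0.585406.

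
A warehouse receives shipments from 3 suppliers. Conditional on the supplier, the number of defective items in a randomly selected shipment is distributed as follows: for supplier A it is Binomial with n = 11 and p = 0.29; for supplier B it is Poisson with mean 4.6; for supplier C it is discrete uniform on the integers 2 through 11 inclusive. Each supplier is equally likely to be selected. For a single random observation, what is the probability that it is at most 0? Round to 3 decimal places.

0.011

Conditional on each supplier, P(X ≤ 0): A: 0.0231122; B: 0.0100518; C: 0.
By total probability, P(X ≤ 0) = 0.333333·0.0231122 + 0.333333·0.0100518 + 0.333333·0 = 0.0110547.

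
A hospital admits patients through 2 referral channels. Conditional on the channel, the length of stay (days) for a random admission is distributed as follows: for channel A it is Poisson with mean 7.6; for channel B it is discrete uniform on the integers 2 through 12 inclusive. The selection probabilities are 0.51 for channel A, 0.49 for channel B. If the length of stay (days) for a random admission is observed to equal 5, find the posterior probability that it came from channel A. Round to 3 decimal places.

Likelihoods P(X=5 | ·): A: 0.105742; B: 0.0909091.
Posterior ∝ prior × likelihood. Numerator for A: 0.51·0.105742 = 0.0539286.
Normalizing constant: 0.51·0.105742 + 0.49·0.0909091 = 0.098474.
P(A | observation) = 0.0539286 / 0.098474 = 0.547643.

0.548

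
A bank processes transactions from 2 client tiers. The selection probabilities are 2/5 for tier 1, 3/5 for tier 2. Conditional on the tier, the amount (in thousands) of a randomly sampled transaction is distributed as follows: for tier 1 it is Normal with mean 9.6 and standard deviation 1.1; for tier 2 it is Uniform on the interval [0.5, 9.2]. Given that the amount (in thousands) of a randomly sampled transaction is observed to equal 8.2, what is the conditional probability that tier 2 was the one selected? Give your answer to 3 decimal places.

0.517

Likelihoods f(8.2 | ·): 1: 0.161352; 2: 0.114943.
Posterior ∝ prior × likelihood. Numerator for 2: 0.6·0.114943 = 0.0689655.
Normalizing constant: 0.4·0.161352 + 0.6·0.114943 = 0.133506.
P(2 | observation) = 0.0689655 / 0.133506 = 0.516571.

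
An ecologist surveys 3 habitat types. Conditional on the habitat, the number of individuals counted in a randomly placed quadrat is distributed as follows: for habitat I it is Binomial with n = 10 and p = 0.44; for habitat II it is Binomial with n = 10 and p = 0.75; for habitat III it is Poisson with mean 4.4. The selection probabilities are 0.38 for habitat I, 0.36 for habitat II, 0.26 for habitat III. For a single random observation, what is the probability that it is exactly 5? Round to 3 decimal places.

0.152

Conditional on each habitat, P(X = 5): I: 0.228878; II: 0.0583992; III: 0.168728.
By total probability, P(X = 5) = 0.38·0.228878 + 0.36·0.0583992 + 0.26·0.168728 = 0.151867.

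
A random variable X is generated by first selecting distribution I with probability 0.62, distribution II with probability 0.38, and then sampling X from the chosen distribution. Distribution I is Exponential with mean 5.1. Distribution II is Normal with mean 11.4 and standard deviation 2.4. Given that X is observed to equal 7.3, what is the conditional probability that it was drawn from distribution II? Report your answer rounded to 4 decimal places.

Likelihoods f(7.3 | ·): I: 0.046859; II: 0.0386345.
Posterior ∝ prior × likelihood. Numerator for II: 0.38·0.0386345 = 0.0146811.
Normalizing constant: 0.62·0.046859 + 0.38·0.0386345 = 0.0437337.
P(II | observation) = 0.0146811 / 0.0437337 = 0.335694.

0.3357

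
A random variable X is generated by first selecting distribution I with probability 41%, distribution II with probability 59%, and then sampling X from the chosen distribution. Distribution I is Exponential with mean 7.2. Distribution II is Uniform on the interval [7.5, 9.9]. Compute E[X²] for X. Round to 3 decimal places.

For each component E[X²] = Var + (mean)², giving I: 103.68; II: 76.17.
Overall E[X²] = 0.41·103.68 + 0.59·76.17 = 87.4491.

87.449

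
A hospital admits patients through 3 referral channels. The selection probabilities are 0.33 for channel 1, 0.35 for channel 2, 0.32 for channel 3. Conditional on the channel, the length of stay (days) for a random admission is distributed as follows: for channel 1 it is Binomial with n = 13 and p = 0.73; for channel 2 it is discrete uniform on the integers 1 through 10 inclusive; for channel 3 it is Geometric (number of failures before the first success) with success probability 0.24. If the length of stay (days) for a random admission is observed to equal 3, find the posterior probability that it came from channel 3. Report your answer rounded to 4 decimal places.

Likelihoods P(X=3 | ·): 1: 0.000229072; 2: 0.1; 3: 0.105354.
Posterior ∝ prior × likelihood. Numerator for 3: 0.32·0.105354 = 0.0337134.
Normalizing constant: 0.33·0.000229072 + 0.35·0.1 + 0.32·0.105354 = 0.068789.
P(3 | observation) = 0.0337134 / 0.068789 = 0.490098.

0.4901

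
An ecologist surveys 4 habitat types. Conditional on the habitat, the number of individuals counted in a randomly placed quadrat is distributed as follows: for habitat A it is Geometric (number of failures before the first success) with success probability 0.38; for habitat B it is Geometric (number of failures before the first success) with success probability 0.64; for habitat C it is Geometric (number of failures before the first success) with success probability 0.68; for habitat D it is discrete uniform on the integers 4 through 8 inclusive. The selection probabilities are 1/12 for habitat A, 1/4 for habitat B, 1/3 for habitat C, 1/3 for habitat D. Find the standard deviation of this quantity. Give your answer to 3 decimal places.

Per component, A: μ=1.63158, E[X²]=6.95568; B: μ=0.5625, E[X²]=1.19531; C: μ=0.470588, E[X²]=0.913495; D: μ=6, E[X²]=38.
E[X] = 0.0833333·1.63158 + 0.25·0.5625 + 0.333333·0.470588 + 0.333333·6 = 2.43345.
E[X²] = 0.0833333·6.95568 + 0.25·1.19531 + 0.333333·0.913495 + 0.333333·38 = 13.8496.
Var(X) = E[X²] − (E[X])² = 13.8496 − 5.92169 = 7.92794.
SD(X) = √7.92794 = 2.81566.

2.816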